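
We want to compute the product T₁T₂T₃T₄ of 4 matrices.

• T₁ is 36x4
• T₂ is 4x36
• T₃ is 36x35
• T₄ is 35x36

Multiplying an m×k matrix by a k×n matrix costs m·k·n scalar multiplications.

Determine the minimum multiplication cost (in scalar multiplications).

15264

Adjacent pairs: T₁T₂ = 36·4·36 = 5184; T₂T₃ = 4·36·35 = 5040; T₃T₄ = 36·35·36 = 45360.
Length 3: T₁..T₃: k=1: 0+5040+36·4·35=10080; k=2: 5184+0+36·36·35=50544 → min 10080 | T₂..T₄: k=2: 0+45360+4·36·36=50544; k=3: 5040+0+4·35·36=10080 → min 10080.
Length 4: T₁..T₄: k=1: 0+10080+36·4·36=15264; k=2: 5184+45360+36·36·36=97200; k=3: 10080+0+36·35·36=55440 → min 15264.
Optimal order: (T₁((T₂T₃)T₄)) with cost 15264.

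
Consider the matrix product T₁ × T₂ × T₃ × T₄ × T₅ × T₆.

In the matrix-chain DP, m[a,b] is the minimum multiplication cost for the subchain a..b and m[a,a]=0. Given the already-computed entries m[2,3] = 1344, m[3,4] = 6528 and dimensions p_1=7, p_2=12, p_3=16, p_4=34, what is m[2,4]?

m[2,4] = min over k∈[2,3] of m[2,k]+m[k+1,4]+p_{1}·p_k·p_{4}.
k=2: 0 + 6528 + 7·12·34 = 9384; k=3: 1344 + 0 + 7·16·34 = 5152.
Minimum: 5152 at k=3.

5152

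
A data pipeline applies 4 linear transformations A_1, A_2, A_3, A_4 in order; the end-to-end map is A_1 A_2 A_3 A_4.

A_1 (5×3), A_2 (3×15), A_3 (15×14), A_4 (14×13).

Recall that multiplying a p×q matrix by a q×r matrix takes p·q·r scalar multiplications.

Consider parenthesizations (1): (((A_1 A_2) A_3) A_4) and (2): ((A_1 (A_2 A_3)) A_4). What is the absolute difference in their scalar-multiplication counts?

435

Order (1) = (((A_1 A_2) A_3) A_4): (A_1 A_2): 5×3 by 3×15 → 5×15, cost 5·3·15 = 225; ((A_1 A_2) A_3): 5×15 by 15×14 → 5×14, cost 5·15·14 = 1050; cumulative 1275; (((A_1 A_2) A_3) A_4): 5×14 by 14×13 → 5×13, cost 5·14·13 = 910; cumulative 2185. Total 2185.
Order (2) = ((A_1 (A_2 A_3)) A_4): (A_2 A_3): 3×15 by 15×14 → 3×14, cost 3·15·14 = 630; (A_1 (A_2 A_3)): 5×3 by 3×14 → 5×14, cost 5·3·14 = 210; cumulative 840; ((A_1 (A_2 A_3)) A_4): 5×14 by 14×13 → 5×13, cost 5·14·13 = 910; cumulative 1750. Total 1750.
Difference: |2185 − 1750| = 435.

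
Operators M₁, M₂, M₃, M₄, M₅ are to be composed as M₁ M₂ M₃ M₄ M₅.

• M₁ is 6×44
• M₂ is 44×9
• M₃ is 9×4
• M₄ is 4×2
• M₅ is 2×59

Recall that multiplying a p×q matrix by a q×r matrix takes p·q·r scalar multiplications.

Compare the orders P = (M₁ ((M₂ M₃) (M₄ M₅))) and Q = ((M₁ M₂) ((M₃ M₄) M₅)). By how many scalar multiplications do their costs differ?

Order P = (M₁ ((M₂ M₃) (M₄ M₅))): (M₂ M₃): 44×9 by 9×4 → 44×4, cost 44·9·4 = 1584; (M₄ M₅): 4×2 by 2×59 → 4×59, cost 4·2·59 = 472; ((M₂ M₃) (M₄ M₅)): 44×4 by 4×59 → 44×59, cost 44·4·59 = 10384; cumulative 12440; (M₁ ((M₂ M₃) (M₄ M₅))): 6×44 by 44×59 → 6×59, cost 6·44·59 = 15576; cumulative 28016. Total 28016.
Order Q = ((M₁ M₂) ((M₃ M₄) M₅)): (M₁ M₂): 6×44 by 44×9 → 6×9, cost 6·44·9 = 2376; (M₃ M₄): 9×4 by 4×2 → 9×2, cost 9·4·2 = 72; ((M₃ M₄) M₅): 9×2 by 2×59 → 9×59, cost 9·2·59 = 1062; cumulative 1134; ((M₁ M₂) ((M₃ M₄) M₅)): 6×9 by 9×59 → 6×59, cost 6·9·59 = 3186; cumulative 6696. Total 6696.
Difference: |28016 − 6696| = 21320.

21320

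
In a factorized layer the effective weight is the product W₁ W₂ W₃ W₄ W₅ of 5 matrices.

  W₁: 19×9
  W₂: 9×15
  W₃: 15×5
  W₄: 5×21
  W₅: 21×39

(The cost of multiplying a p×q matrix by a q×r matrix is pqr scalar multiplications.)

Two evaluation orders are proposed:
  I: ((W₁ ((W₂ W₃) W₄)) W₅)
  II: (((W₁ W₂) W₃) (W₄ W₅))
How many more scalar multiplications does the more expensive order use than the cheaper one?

Order I = ((W₁ ((W₂ W₃) W₄)) W₅): (W₂ W₃): 9×15 by 15×5 → 9×5, cost 9·15·5 = 675; ((W₂ W₃) W₄): 9×5 by 5×21 → 9×21, cost 9·5·21 = 945; cumulative 1620; (W₁ ((W₂ W₃) W₄)): 19×9 by 9×21 → 19×21, cost 19·9·21 = 3591; cumulative 5211; ((W₁ ((W₂ W₃) W₄)) W₅): 19×21 by 21×39 → 19×39, cost 19·21·39 = 15561; cumulative 20772. Total 20772.
Order II = (((W₁ W₂) W₃) (W₄ W₅)): (W₁ W₂): 19×9 by 9×15 → 19×15, cost 19·9·15 = 2565; ((W₁ W₂) W₃): 19×15 by 15×5 → 19×5, cost 19·15·5 = 1425; cumulative 3990; (W₄ W₅): 5×21 by 21×39 → 5×39, cost 5·21·39 = 4095; (((W₁ W₂) W₃) (W₄ W₅)): 19×5 by 5×39 → 19×39, cost 19·5·39 = 3705; cumulative 11790. Total 11790.
Difference: |20772 − 11790| = 8982.

8982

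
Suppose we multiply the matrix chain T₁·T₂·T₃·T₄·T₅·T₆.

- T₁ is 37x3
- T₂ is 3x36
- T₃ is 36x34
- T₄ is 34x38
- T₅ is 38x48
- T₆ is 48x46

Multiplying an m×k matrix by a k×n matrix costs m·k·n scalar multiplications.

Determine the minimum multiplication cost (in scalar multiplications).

Adjacent pairs: T₁T₂ = 37·3·36 = 3996; T₂T₃ = 3·36·34 = 3672; T₃T₄ = 36·34·38 = 46512; T₄T₅ = 34·38·48 = 62016; T₅T₆ = 38·48·46 = 83904.
Length 3: T₁..T₃: k=1: 0+3672+37·3·34=7446; k=2: 3996+0+37·36·34=49284 → min 7446 | T₂..T₄: k=2: 0+46512+3·36·38=50616; k=3: 3672+0+3·34·38=7548 → min 7548 | T₃..T₅: k=3: 0+62016+36·34·48=120768; k=4: 46512+0+36·38·48=112176 → min 112176 | T₄..T₆: k=4: 0+83904+34·38·46=143336; k=5: 62016+0+34·48·46=137088 → min 137088.
Length 4: T₁..T₄: k=1: 0+7548+37·3·38=11766; k=2: 3996+46512+37·36·38=101124; k=3: 7446+0+37·34·38=55250 → min 11766 | T₂..T₅: k=2: 0+112176+3·36·48=117360; k=3: 3672+62016+3·34·48=70584; k=4: 7548+0+3·38·48=13020 → min 13020 | T₃..T₆: k=3: 0+137088+36·34·46=193392; k=4: 46512+83904+36·38·46=193344; k=5: 112176+0+36·48·46=191664 → min 191664.
Length 5: T₁..T₅: k=1: 0+13020+37·3·48=18348; k=2: 3996+112176+37·36·48=180108; k=3: 7446+62016+37·34·48=129846; k=4: 11766+0+37·38·48=79254 → min 18348 | T₂..T₆: k=2: 0+191664+3·36·46=196632; k=3: 3672+137088+3·34·46=145452; k=4: 7548+83904+3·38·46=96696; k=5: 13020+0+3·48·46=19644 → min 19644.
Length 6: T₁..T₆: k=1: 0+19644+37·3·46=24750; k=2: 3996+191664+37·36·46=256932; k=3: 7446+137088+37·34·46=202402; k=4: 11766+83904+37·38·46=160346; k=5: 18348+0+37·48·46=100044 → min 24750.
Optimal order: (T₁·((((T₂·T₃)·T₄)·T₅)·T₆)) with cost 24750.

24750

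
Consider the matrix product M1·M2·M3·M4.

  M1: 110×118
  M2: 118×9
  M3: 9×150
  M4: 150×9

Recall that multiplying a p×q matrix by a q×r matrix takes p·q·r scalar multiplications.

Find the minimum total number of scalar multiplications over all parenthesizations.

137880

Adjacent pairs: M1M2 = 110·118·9 = 116820; M2M3 = 118·9·150 = 159300; M3M4 = 9·150·9 = 12150.
Length 3: M1..M3: k=1: 0+159300+110·118·150=2106300; k=2: 116820+0+110·9·150=265320 → min 265320 | M2..M4: k=2: 0+12150+118·9·9=21708; k=3: 159300+0+118·150·9=318600 → min 21708.
Length 4: M1..M4: k=1: 0+21708+110·118·9=138528; k=2: 116820+12150+110·9·9=137880; k=3: 265320+0+110·150·9=413820 → min 137880.
Optimal order: ((M1·M2)·(M3·M4)) with cost 137880.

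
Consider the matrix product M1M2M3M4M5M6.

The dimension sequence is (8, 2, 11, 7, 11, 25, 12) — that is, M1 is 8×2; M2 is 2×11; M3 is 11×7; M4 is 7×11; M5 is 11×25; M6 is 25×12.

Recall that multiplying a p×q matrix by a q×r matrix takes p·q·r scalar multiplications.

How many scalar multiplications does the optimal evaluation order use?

1650

Adjacent pairs: M1M2 = 8·2·11 = 176; M2M3 = 2·11·7 = 154; M3M4 = 11·7·11 = 847; M4M5 = 7·11·25 = 1925; M5M6 = 11·25·12 = 3300.
Length 3: M1..M3: k=1: 0+154+8·2·7=266; k=2: 176+0+8·11·7=792 → min 266 | M2..M4: k=2: 0+847+2·11·11=1089; k=3: 154+0+2·7·11=308 → min 308 | M3..M5: k=3: 0+1925+11·7·25=3850; k=4: 847+0+11·11·25=3872 → min 3850 | M4..M6: k=4: 0+3300+7·11·12=4224; k=5: 1925+0+7·25·12=4025 → min 4025.
Length 4: M1..M4: k=1: 0+308+8·2·11=484; k=2: 176+847+8·11·11=1991; k=3: 266+0+8·7·11=882 → min 484 | M2..M5: k=2: 0+3850+2·11·25=4400; k=3: 154+1925+2·7·25=2429; k=4: 308+0+2·11·25=858 → min 858 | M3..M6: k=3: 0+4025+11·7·12=4949; k=4: 847+3300+11·11·12=5599; k=5: 3850+0+11·25·12=7150 → min 4949.
Length 5: M1..M5: k=1: 0+858+8·2·25=1258; k=2: 176+3850+8·11·25=6226; k=3: 266+1925+8·7·25=3591; k=4: 484+0+8·11·25=2684 → min 1258 | M2..M6: k=2: 0+4949+2·11·12=5213; k=3: 154+4025+2·7·12=4347; k=4: 308+3300+2·11·12=3872; k=5: 858+0+2·25·12=1458 → min 1458.
Length 6: M1..M6: k=1: 0+1458+8·2·12=1650; k=2: 176+4949+8·11·12=6181; k=3: 266+4025+8·7·12=4963; k=4: 484+3300+8·11·12=4840; k=5: 1258+0+8·25·12=3658 → min 1650.
Optimal order: (M1((((M2M3)M4)M5)M6)) with cost 1650.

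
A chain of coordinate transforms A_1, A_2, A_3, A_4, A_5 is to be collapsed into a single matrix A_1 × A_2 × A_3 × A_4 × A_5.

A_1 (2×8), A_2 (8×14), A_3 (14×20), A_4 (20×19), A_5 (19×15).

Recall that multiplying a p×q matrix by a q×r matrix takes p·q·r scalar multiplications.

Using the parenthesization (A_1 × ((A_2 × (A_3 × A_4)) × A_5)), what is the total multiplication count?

9968

(A_3 × A_4): 14×20 by 20×19 → 14×19, cost 14·20·19 = 5320
(A_2 × (A_3 × A_4)): 8×14 by 14×19 → 8×19, cost 8·14·19 = 2128; cumulative 7448
((A_2 × (A_3 × A_4)) × A_5): 8×19 by 19×15 → 8×15, cost 8·19·15 = 2280; cumulative 9728
(A_1 × ((A_2 × (A_3 × A_4)) × A_5)): 2×8 by 8×15 → 2×15, cost 2·8·15 = 240; cumulative 9968
Total: 9968 scalar multiplications.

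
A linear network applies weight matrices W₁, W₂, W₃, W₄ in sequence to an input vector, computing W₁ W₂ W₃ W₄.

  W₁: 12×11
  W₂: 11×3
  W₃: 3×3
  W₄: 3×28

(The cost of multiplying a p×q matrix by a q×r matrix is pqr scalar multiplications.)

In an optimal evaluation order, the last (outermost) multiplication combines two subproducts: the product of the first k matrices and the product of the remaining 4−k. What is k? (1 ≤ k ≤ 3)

3

Adjacent pairs: W₁W₂ = 12·11·3 = 396; W₂W₃ = 11·3·3 = 99; W₃W₄ = 3·3·28 = 252.
Length 3: W₁..W₃: k=1: 0+99+12·11·3=495; k=2: 396+0+12·3·3=504 → min 495 | W₂..W₄: k=2: 0+252+11·3·28=1176; k=3: 99+0+11·3·28=1023 → min 1023.
Top-level splits: k=1: (W₁..W₁)·(W₂..W₄) → 0+1023+12·11·28 = 4719; k=2: (W₁..W₂)·(W₃..W₄) → 396+252+12·3·28 = 1656; k=3: (W₁..W₃)·(W₄..W₄) → 495+0+12·3·28 = 1503.
Best split is after W₃, i.e. k = 3.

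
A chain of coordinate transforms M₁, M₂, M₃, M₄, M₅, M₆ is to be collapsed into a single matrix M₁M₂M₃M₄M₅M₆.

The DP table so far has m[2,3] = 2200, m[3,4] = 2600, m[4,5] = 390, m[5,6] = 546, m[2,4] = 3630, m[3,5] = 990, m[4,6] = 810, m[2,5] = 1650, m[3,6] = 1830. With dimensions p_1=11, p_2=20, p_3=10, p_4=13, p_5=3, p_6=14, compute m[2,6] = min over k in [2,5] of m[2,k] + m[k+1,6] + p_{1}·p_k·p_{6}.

m[2,6] = min over k∈[2,5] of m[2,k]+m[k+1,6]+p_{1}·p_k·p_{6}.
k=2: 0 + 1830 + 11·20·14 = 4910; k=3: 2200 + 810 + 11·10·14 = 4550; k=4: 3630 + 546 + 11·13·14 = 6178; k=5: 1650 + 0 + 11·3·14 = 2112.
Minimum: 2112 at k=5.

2112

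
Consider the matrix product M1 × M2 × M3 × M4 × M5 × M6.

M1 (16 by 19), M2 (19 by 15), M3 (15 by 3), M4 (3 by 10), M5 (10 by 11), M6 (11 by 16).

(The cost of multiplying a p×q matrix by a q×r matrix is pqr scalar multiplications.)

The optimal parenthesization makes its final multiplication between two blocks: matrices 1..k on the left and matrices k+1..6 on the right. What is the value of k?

3

Adjacent pairs: M1M2 = 16·19·15 = 4560; M2M3 = 19·15·3 = 855; M3M4 = 15·3·10 = 450; M4M5 = 3·10·11 = 330; M5M6 = 10·11·16 = 1760.
Length 3: M1..M3: k=1: 0+855+16·19·3=1767; k=2: 4560+0+16·15·3=5280 → min 1767 | M2..M4: k=2: 0+450+19·15·10=3300; k=3: 855+0+19·3·10=1425 → min 1425 | M3..M5: k=3: 0+330+15·3·11=825; k=4: 450+0+15·10·11=2100 → min 825 | M4..M6: k=4: 0+1760+3·10·16=2240; k=5: 330+0+3·11·16=858 → min 858.
Length 4: M1..M4: k=1: 0+1425+16·19·10=4465; k=2: 4560+450+16·15·10=7410; k=3: 1767+0+16·3·10=2247 → min 2247 | M2..M5: k=2: 0+825+19·15·11=3960; k=3: 855+330+19·3·11=1812; k=4: 1425+0+19·10·11=3515 → min 1812 | M3..M6: k=3: 0+858+15·3·16=1578; k=4: 450+1760+15·10·16=4610; k=5: 825+0+15·11·16=3465 → min 1578.
Length 5: M1..M5: k=1: 0+1812+16·19·11=5156; k=2: 4560+825+16·15·11=8025; k=3: 1767+330+16·3·11=2625; k=4: 2247+0+16·10·11=4007 → min 2625 | M2..M6: k=2: 0+1578+19·15·16=6138; k=3: 855+858+19·3·16=2625; k=4: 1425+1760+19·10·16=6225; k=5: 1812+0+19·11·16=5156 → min 2625.
Top-level splits: k=1: (M1..M1)·(M2..M6) → 0+2625+16·19·16 = 7489; k=2: (M1..M2)·(M3..M6) → 4560+1578+16·15·16 = 9978; k=3: (M1..M3)·(M4..M6) → 1767+858+16·3·16 = 3393; k=4: (M1..M4)·(M5..M6) → 2247+1760+16·10·16 = 6567; k=5: (M1..M5)·(M6..M6) → 2625+0+16·11·16 = 5441.
Best split is after M3, i.e. k = 3.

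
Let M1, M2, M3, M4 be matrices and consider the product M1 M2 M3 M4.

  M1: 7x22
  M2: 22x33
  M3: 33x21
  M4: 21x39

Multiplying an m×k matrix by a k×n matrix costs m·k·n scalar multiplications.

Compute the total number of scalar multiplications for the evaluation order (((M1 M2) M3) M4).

(M1 M2): 7×22 by 22×33 → 7×33, cost 7·22·33 = 5082
((M1 M2) M3): 7×33 by 33×21 → 7×21, cost 7·33·21 = 4851; cumulative 9933
(((M1 M2) M3) M4): 7×21 by 21×39 → 7×39, cost 7·21·39 = 5733; cumulative 15666
Total: 15666 scalar multiplications.

15666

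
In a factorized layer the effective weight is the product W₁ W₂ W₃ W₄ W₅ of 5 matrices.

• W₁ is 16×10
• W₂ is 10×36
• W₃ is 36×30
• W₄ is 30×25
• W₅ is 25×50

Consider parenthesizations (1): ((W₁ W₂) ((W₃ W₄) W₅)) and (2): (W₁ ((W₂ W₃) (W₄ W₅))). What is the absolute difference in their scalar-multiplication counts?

35260

Order (1) = ((W₁ W₂) ((W₃ W₄) W₅)): (W₁ W₂): 16×10 by 10×36 → 16×36, cost 16·10·36 = 5760; (W₃ W₄): 36×30 by 30×25 → 36×25, cost 36·30·25 = 27000; ((W₃ W₄) W₅): 36×25 by 25×50 → 36×50, cost 36·25·50 = 45000; cumulative 72000; ((W₁ W₂) ((W₃ W₄) W₅)): 16×36 by 36×50 → 16×50, cost 16·36·50 = 28800; cumulative 106560. Total 106560.
Order (2) = (W₁ ((W₂ W₃) (W₄ W₅))): (W₂ W₃): 10×36 by 36×30 → 10×30, cost 10·36·30 = 10800; (W₄ W₅): 30×25 by 25×50 → 30×50, cost 30·25·50 = 37500; ((W₂ W₃) (W₄ W₅)): 10×30 by 30×50 → 10×50, cost 10·30·50 = 15000; cumulative 63300; (W₁ ((W₂ W₃) (W₄ W₅))): 16×10 by 10×50 → 16×50, cost 16·10·50 = 8000; cumulative 71300. Total 71300.
Difference: |106560 − 71300| = 35260.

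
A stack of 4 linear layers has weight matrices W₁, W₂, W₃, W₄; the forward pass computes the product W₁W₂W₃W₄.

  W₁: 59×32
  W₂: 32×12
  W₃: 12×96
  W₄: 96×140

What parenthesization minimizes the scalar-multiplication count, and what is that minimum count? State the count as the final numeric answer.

283056

Adjacent pairs: W₁W₂ = 59·32·12 = 22656; W₂W₃ = 32·12·96 = 36864; W₃W₄ = 12·96·140 = 161280.
Length 3: W₁..W₃: k=1: 0+36864+59·32·96=218112; k=2: 22656+0+59·12·96=90624 → min 90624 | W₂..W₄: k=2: 0+161280+32·12·140=215040; k=3: 36864+0+32·96·140=466944 → min 215040.
Length 4: W₁..W₄: k=1: 0+215040+59·32·140=479360; k=2: 22656+161280+59·12·140=283056; k=3: 90624+0+59·96·140=883584 → min 283056.
Optimal parenthesization: ((W₁W₂)(W₃W₄)) with cost 283056.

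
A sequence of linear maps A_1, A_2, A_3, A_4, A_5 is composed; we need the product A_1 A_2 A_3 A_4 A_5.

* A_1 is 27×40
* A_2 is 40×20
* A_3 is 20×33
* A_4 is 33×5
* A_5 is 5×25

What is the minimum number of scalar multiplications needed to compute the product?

16075

Adjacent pairs: A_1A_2 = 27·40·20 = 21600; A_2A_3 = 40·20·33 = 26400; A_3A_4 = 20·33·5 = 3300; A_4A_5 = 33·5·25 = 4125.
Length 3: A_1..A_3: k=1: 0+26400+27·40·33=62040; k=2: 21600+0+27·20·33=39420 → min 39420 | A_2..A_4: k=2: 0+3300+40·20·5=7300; k=3: 26400+0+40·33·5=33000 → min 7300 | A_3..A_5: k=3: 0+4125+20·33·25=20625; k=4: 3300+0+20·5·25=5800 → min 5800.
Length 4: A_1..A_4: k=1: 0+7300+27·40·5=12700; k=2: 21600+3300+27·20·5=27600; k=3: 39420+0+27·33·5=43875 → min 12700 | A_2..A_5: k=2: 0+5800+40·20·25=25800; k=3: 26400+4125+40·33·25=63525; k=4: 7300+0+40·5·25=12300 → min 12300.
Length 5: A_1..A_5: k=1: 0+12300+27·40·25=39300; k=2: 21600+5800+27·20·25=40900; k=3: 39420+4125+27·33·25=65820; k=4: 12700+0+27·5·25=16075 → min 16075.
Optimal order: ((A_1 (A_2 (A_3 A_4))) A_5) with cost 16075.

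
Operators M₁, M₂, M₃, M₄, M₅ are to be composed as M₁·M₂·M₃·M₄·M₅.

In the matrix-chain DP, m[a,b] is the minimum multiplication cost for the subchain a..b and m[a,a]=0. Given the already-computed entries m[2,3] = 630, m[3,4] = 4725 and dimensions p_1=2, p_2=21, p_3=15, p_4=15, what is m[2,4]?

m[2,4] = min over k∈[2,3] of m[2,k]+m[k+1,4]+p_{1}·p_k·p_{4}.
k=2: 0 + 4725 + 2·21·15 = 5355; k=3: 630 + 0 + 2·15·15 = 1080.
Minimum: 1080 at k=3.

1080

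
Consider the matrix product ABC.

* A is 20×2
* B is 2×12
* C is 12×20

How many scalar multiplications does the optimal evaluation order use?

Order (A(BC)): (BC): 2×12 by 12×20 → 2×20, cost 2·12·20 = 480; (A(BC)): 20×2 by 2×20 → 20×20, cost 20·2·20 = 800; cumulative 1280. Total 1280.
Order ((AB)C): (AB): 20×2 by 2×12 → 20×12, cost 20·2·12 = 480; ((AB)C): 20×12 by 12×20 → 20×20, cost 20·12·20 = 4800; cumulative 5280. Total 5280.
Minimum: 1280.

1280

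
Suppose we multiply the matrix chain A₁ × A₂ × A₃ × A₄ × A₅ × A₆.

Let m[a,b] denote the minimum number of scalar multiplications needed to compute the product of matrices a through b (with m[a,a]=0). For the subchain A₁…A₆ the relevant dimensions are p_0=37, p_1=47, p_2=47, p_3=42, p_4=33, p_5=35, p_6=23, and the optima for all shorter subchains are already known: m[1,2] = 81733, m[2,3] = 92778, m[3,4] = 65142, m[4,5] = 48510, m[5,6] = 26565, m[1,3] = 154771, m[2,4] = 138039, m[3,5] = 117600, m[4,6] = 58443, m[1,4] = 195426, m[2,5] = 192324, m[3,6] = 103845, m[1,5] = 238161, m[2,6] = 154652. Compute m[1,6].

194649

m[1,6] = min over k∈[1,5] of m[1,k]+m[k+1,6]+p_{0}·p_k·p_{6}.
k=1: 0 + 154652 + 37·47·23 = 194649; k=2: 81733 + 103845 + 37·47·23 = 225575; k=3: 154771 + 58443 + 37·42·23 = 248956; k=4: 195426 + 26565 + 37·33·23 = 250074; k=5: 238161 + 0 + 37·35·23 = 267946.
Minimum: 194649 at k=1.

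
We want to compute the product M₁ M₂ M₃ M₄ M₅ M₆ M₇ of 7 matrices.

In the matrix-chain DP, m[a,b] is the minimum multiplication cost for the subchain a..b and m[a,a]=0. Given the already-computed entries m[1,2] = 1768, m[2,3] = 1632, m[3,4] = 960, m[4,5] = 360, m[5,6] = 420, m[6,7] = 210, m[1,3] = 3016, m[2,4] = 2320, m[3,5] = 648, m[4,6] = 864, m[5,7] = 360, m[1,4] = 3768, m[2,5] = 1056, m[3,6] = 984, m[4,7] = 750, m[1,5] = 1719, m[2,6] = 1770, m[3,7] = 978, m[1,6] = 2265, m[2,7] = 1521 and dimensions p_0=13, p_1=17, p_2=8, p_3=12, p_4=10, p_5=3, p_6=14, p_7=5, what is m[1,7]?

m[1,7] = min over k∈[1,6] of m[1,k]+m[k+1,7]+p_{0}·p_k·p_{7}.
k=1: 0 + 1521 + 13·17·5 = 2626; k=2: 1768 + 978 + 13·8·5 = 3266; k=3: 3016 + 750 + 13·12·5 = 4546; k=4: 3768 + 360 + 13·10·5 = 4778; k=5: 1719 + 210 + 13·3·5 = 2124; k=6: 2265 + 0 + 13·14·5 = 3175.
Minimum: 2124 at k=5.

2124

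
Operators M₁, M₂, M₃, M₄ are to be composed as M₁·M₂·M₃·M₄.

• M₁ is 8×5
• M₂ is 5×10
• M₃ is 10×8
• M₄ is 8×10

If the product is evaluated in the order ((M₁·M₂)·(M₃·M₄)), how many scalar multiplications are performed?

(M₁·M₂): 8×5 by 5×10 → 8×10, cost 8·5·10 = 400
(M₃·M₄): 10×8 by 8×10 → 10×10, cost 10·8·10 = 800
((M₁·M₂)·(M₃·M₄)): 8×10 by 10×10 → 8×10, cost 8·10·10 = 800; cumulative 2000
Total: 2000 scalar multiplications.

2000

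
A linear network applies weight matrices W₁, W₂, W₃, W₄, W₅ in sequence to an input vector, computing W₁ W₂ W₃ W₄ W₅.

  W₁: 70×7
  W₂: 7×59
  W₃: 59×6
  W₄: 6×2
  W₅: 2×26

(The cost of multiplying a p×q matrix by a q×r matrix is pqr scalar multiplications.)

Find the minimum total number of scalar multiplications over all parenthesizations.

6154

Adjacent pairs: W₁W₂ = 70·7·59 = 28910; W₂W₃ = 7·59·6 = 2478; W₃W₄ = 59·6·2 = 708; W₄W₅ = 6·2·26 = 312.
Length 3: W₁..W₃: k=1: 0+2478+70·7·6=5418; k=2: 28910+0+70·59·6=53690 → min 5418 | W₂..W₄: k=2: 0+708+7·59·2=1534; k=3: 2478+0+7·6·2=2562 → min 1534 | W₃..W₅: k=3: 0+312+59·6·26=9516; k=4: 708+0+59·2·26=3776 → min 3776.
Length 4: W₁..W₄: k=1: 0+1534+70·7·2=2514; k=2: 28910+708+70·59·2=37878; k=3: 5418+0+70·6·2=6258 → min 2514 | W₂..W₅: k=2: 0+3776+7·59·26=14514; k=3: 2478+312+7·6·26=3882; k=4: 1534+0+7·2·26=1898 → min 1898.
Length 5: W₁..W₅: k=1: 0+1898+70·7·26=14638; k=2: 28910+3776+70·59·26=140066; k=3: 5418+312+70·6·26=16650; k=4: 2514+0+70·2·26=6154 → min 6154.
Optimal order: ((W₁ (W₂ (W₃ W₄))) W₅) with cost 6154.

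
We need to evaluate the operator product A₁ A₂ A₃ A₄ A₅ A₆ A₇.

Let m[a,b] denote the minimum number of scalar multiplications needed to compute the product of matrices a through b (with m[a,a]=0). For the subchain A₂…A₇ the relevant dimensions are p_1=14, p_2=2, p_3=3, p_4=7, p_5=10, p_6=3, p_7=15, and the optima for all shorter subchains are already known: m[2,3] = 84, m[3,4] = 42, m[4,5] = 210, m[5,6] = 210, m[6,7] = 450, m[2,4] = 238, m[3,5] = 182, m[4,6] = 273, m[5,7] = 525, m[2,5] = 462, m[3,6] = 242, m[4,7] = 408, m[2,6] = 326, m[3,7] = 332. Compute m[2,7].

m[2,7] = min over k∈[2,6] of m[2,k]+m[k+1,7]+p_{1}·p_k·p_{7}.
k=2: 0 + 332 + 14·2·15 = 752; k=3: 84 + 408 + 14·3·15 = 1122; k=4: 238 + 525 + 14·7·15 = 2233; k=5: 462 + 450 + 14·10·15 = 3012; k=6: 326 + 0 + 14·3·15 = 956.
Minimum: 752 at k=2.

752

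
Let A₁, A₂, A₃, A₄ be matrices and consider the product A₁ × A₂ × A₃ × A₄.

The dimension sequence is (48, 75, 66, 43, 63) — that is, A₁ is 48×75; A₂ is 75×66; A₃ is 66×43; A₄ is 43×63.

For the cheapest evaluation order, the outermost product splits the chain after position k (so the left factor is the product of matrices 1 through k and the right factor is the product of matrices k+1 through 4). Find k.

3

Adjacent pairs: A₁A₂ = 48·75·66 = 237600; A₂A₃ = 75·66·43 = 212850; A₃A₄ = 66·43·63 = 178794.
Length 3: A₁..A₃: k=1: 0+212850+48·75·43=367650; k=2: 237600+0+48·66·43=373824 → min 367650 | A₂..A₄: k=2: 0+178794+75·66·63=490644; k=3: 212850+0+75·43·63=416025 → min 416025.
Top-level splits: k=1: (A₁..A₁)·(A₂..A₄) → 0+416025+48·75·63 = 642825; k=2: (A₁..A₂)·(A₃..A₄) → 237600+178794+48·66·63 = 615978; k=3: (A₁..A₃)·(A₄..A₄) → 367650+0+48·43·63 = 497682.
Best split is after A₃, i.e. k = 3.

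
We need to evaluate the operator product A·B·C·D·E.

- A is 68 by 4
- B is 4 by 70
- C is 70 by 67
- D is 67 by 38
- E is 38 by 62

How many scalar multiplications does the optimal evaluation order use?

Adjacent pairs: AB = 68·4·70 = 19040; BC = 4·70·67 = 18760; CD = 70·67·38 = 178220; DE = 67·38·62 = 157852.
Length 3: A..C: k=1: 0+18760+68·4·67=36984; k=2: 19040+0+68·70·67=337960 → min 36984 | B..D: k=2: 0+178220+4·70·38=188860; k=3: 18760+0+4·67·38=28944 → min 28944 | C..E: k=3: 0+157852+70·67·62=448632; k=4: 178220+0+70·38·62=343140 → min 343140.
Length 4: A..D: k=1: 0+28944+68·4·38=39280; k=2: 19040+178220+68·70·38=378140; k=3: 36984+0+68·67·38=210112 → min 39280 | B..E: k=2: 0+343140+4·70·62=360500; k=3: 18760+157852+4·67·62=193228; k=4: 28944+0+4·38·62=38368 → min 38368.
Length 5: A..E: k=1: 0+38368+68·4·62=55232; k=2: 19040+343140+68·70·62=657300; k=3: 36984+157852+68·67·62=477308; k=4: 39280+0+68·38·62=199488 → min 55232.
Optimal order: (A·(((B·C)·D)·E)) with cost 55232.

55232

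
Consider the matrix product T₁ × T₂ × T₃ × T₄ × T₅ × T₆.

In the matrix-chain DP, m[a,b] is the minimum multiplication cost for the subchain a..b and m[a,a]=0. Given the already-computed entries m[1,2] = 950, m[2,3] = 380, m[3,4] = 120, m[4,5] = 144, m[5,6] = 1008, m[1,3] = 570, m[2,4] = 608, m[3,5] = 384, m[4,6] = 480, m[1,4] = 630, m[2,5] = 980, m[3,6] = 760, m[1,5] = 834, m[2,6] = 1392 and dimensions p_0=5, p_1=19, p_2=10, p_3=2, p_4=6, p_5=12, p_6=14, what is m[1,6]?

m[1,6] = min over k∈[1,5] of m[1,k]+m[k+1,6]+p_{0}·p_k·p_{6}.
k=1: 0 + 1392 + 5·19·14 = 2722; k=2: 950 + 760 + 5·10·14 = 2410; k=3: 570 + 480 + 5·2·14 = 1190; k=4: 630 + 1008 + 5·6·14 = 2058; k=5: 834 + 0 + 5·12·14 = 1674.
Minimum: 1190 at k=3.

1190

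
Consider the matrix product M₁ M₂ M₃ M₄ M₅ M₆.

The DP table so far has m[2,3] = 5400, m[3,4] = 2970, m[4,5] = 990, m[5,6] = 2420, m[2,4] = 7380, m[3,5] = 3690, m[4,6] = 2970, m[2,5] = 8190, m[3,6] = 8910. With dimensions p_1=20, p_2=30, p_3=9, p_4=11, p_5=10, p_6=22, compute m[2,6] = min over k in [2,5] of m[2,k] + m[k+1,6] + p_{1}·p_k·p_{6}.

12330

m[2,6] = min over k∈[2,5] of m[2,k]+m[k+1,6]+p_{1}·p_k·p_{6}.
k=2: 0 + 8910 + 20·30·22 = 22110; k=3: 5400 + 2970 + 20·9·22 = 12330; k=4: 7380 + 2420 + 20·11·22 = 14640; k=5: 8190 + 0 + 20·10·22 = 12590.
Minimum: 12330 at k=3.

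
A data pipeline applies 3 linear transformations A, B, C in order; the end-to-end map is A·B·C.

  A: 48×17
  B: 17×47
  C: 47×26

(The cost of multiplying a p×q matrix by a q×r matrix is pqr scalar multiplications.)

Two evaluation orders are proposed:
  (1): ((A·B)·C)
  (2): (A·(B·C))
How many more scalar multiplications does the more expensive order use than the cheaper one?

Order (1) = ((A·B)·C): (A·B): 48×17 by 17×47 → 48×47, cost 48·17·47 = 38352; ((A·B)·C): 48×47 by 47×26 → 48×26, cost 48·47·26 = 58656; cumulative 97008. Total 97008.
Order (2) = (A·(B·C)): (B·C): 17×47 by 47×26 → 17×26, cost 17·47·26 = 20774; (A·(B·C)): 48×17 by 17×26 → 48×26, cost 48·17·26 = 21216; cumulative 41990. Total 41990.
Difference: |97008 − 41990| = 55018.

55018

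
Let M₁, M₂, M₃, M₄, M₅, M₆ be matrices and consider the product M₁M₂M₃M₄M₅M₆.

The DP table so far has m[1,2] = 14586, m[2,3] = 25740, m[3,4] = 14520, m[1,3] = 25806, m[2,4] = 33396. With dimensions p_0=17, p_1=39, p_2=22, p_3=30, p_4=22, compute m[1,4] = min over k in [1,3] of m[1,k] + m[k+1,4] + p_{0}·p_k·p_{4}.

m[1,4] = min over k∈[1,3] of m[1,k]+m[k+1,4]+p_{0}·p_k·p_{4}.
k=1: 0 + 33396 + 17·39·22 = 47982; k=2: 14586 + 14520 + 17·22·22 = 37334; k=3: 25806 + 0 + 17·30·22 = 37026.
Minimum: 37026 at k=3.

37026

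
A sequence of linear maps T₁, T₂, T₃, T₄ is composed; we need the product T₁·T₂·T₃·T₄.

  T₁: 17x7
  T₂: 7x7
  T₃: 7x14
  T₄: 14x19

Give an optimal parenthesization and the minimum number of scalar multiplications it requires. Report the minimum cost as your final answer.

4809

Adjacent pairs: T₁T₂ = 17·7·7 = 833; T₂T₃ = 7·7·14 = 686; T₃T₄ = 7·14·19 = 1862.
Length 3: T₁..T₃: k=1: 0+686+17·7·14=2352; k=2: 833+0+17·7·14=2499 → min 2352 | T₂..T₄: k=2: 0+1862+7·7·19=2793; k=3: 686+0+7·14·19=2548 → min 2548.
Length 4: T₁..T₄: k=1: 0+2548+17·7·19=4809; k=2: 833+1862+17·7·19=4956; k=3: 2352+0+17·14·19=6874 → min 4809.
Optimal parenthesization: (T₁·((T₂·T₃)·T₄)) with cost 4809.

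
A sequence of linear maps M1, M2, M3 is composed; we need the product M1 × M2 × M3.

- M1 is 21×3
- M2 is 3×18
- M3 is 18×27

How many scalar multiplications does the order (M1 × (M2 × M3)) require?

(M2 × M3): 3×18 by 18×27 → 3×27, cost 3·18·27 = 1458
(M1 × (M2 × M3)): 21×3 by 3×27 → 21×27, cost 21·3·27 = 1701; cumulative 3159
Total: 3159 scalar multiplications.

3159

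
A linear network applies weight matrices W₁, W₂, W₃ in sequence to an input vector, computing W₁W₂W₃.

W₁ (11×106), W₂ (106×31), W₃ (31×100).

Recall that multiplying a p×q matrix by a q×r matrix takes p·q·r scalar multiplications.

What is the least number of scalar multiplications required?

Order (W₁(W₂W₃)): (W₂W₃): 106×31 by 31×100 → 106×100, cost 106·31·100 = 328600; (W₁(W₂W₃)): 11×106 by 106×100 → 11×100, cost 11·106·100 = 116600; cumulative 445200. Total 445200.
Order ((W₁W₂)W₃): (W₁W₂): 11×106 by 106×31 → 11×31, cost 11·106·31 = 36146; ((W₁W₂)W₃): 11×31 by 31×100 → 11×100, cost 11·31·100 = 34100; cumulative 70246. Total 70246.
Minimum: 70246.

70246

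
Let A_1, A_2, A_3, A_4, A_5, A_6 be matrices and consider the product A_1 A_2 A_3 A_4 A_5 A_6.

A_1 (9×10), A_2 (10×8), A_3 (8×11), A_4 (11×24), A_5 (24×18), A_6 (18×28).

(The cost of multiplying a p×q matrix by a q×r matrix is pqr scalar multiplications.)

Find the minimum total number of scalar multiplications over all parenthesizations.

12120

Adjacent pairs: A_1A_2 = 9·10·8 = 720; A_2A_3 = 10·8·11 = 880; A_3A_4 = 8·11·24 = 2112; A_4A_5 = 11·24·18 = 4752; A_5A_6 = 24·18·28 = 12096.
Length 3: A_1..A_3: k=1: 0+880+9·10·11=1870; k=2: 720+0+9·8·11=1512 → min 1512 | A_2..A_4: k=2: 0+2112+10·8·24=4032; k=3: 880+0+10·11·24=3520 → min 3520 | A_3..A_5: k=3: 0+4752+8·11·18=6336; k=4: 2112+0+8·24·18=5568 → min 5568 | A_4..A_6: k=4: 0+12096+11·24·28=19488; k=5: 4752+0+11·18·28=10296 → min 10296.
Length 4: A_1..A_4: k=1: 0+3520+9·10·24=5680; k=2: 720+2112+9·8·24=4560; k=3: 1512+0+9·11·24=3888 → min 3888 | A_2..A_5: k=2: 0+5568+10·8·18=7008; k=3: 880+4752+10·11·18=7612; k=4: 3520+0+10·24·18=7840 → min 7008 | A_3..A_6: k=3: 0+10296+8·11·28=12760; k=4: 2112+12096+8·24·28=19584; k=5: 5568+0+8·18·28=9600 → min 9600.
Length 5: A_1..A_5: k=1: 0+7008+9·10·18=8628; k=2: 720+5568+9·8·18=7584; k=3: 1512+4752+9·11·18=8046; k=4: 3888+0+9·24·18=7776 → min 7584 | A_2..A_6: k=2: 0+9600+10·8·28=11840; k=3: 880+10296+10·11·28=14256; k=4: 3520+12096+10·24·28=22336; k=5: 7008+0+10·18·28=12048 → min 11840.
Length 6: A_1..A_6: k=1: 0+11840+9·10·28=14360; k=2: 720+9600+9·8·28=12336; k=3: 1512+10296+9·11·28=14580; k=4: 3888+12096+9·24·28=22032; k=5: 7584+0+9·18·28=12120 → min 12120.
Optimal order: (((A_1 A_2) ((A_3 A_4) A_5)) A_6) with cost 12120.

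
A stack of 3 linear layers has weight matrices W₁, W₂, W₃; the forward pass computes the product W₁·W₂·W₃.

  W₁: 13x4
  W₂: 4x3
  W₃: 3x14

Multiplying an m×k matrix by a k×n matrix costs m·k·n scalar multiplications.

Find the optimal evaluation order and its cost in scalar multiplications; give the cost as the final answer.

(W₁·(W₂·W₃)): cost 896.
((W₁·W₂)·W₃): cost 702.
Optimal: ((W₁·W₂)·W₃) with cost 702.

702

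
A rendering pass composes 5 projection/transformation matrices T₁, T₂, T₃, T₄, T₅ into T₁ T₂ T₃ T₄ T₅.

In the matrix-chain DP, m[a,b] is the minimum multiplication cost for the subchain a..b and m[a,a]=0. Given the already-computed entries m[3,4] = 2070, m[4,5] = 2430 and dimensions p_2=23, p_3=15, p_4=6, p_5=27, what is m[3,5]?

5796

m[3,5] = min over k∈[3,4] of m[3,k]+m[k+1,5]+p_{2}·p_k·p_{5}.
k=3: 0 + 2430 + 23·15·27 = 11745; k=4: 2070 + 0 + 23·6·27 = 5796.
Minimum: 5796 at k=4.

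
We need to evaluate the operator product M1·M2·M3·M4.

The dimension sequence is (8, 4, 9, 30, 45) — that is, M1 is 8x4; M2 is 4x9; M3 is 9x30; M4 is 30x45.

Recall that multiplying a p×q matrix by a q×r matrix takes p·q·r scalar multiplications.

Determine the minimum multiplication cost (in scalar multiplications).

7920

Adjacent pairs: M1M2 = 8·4·9 = 288; M2M3 = 4·9·30 = 1080; M3M4 = 9·30·45 = 12150.
Length 3: M1..M3: k=1: 0+1080+8·4·30=2040; k=2: 288+0+8·9·30=2448 → min 2040 | M2..M4: k=2: 0+12150+4·9·45=13770; k=3: 1080+0+4·30·45=6480 → min 6480.
Length 4: M1..M4: k=1: 0+6480+8·4·45=7920; k=2: 288+12150+8·9·45=15678; k=3: 2040+0+8·30·45=12840 → min 7920.
Optimal order: (M1·((M2·M3)·M4)) with cost 7920.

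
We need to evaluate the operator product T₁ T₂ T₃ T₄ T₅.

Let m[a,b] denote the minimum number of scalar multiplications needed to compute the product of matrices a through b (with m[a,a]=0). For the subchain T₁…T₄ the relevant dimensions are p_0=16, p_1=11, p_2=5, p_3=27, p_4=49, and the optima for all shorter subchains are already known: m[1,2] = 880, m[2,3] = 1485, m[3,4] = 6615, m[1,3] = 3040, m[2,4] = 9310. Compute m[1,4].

m[1,4] = min over k∈[1,3] of m[1,k]+m[k+1,4]+p_{0}·p_k·p_{4}.
k=1: 0 + 9310 + 16·11·49 = 17934; k=2: 880 + 6615 + 16·5·49 = 11415; k=3: 3040 + 0 + 16·27·49 = 24208.
Minimum: 11415 at k=2.

11415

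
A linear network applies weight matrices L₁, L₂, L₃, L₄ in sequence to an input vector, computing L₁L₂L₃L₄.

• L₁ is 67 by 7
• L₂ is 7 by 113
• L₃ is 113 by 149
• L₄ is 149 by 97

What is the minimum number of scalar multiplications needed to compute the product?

264523

Adjacent pairs: L₁L₂ = 67·7·113 = 52997; L₂L₃ = 7·113·149 = 117859; L₃L₄ = 113·149·97 = 1633189.
Length 3: L₁..L₃: k=1: 0+117859+67·7·149=187740; k=2: 52997+0+67·113·149=1181076 → min 187740 | L₂..L₄: k=2: 0+1633189+7·113·97=1709916; k=3: 117859+0+7·149·97=219030 → min 219030.
Length 4: L₁..L₄: k=1: 0+219030+67·7·97=264523; k=2: 52997+1633189+67·113·97=2420573; k=3: 187740+0+67·149·97=1156091 → min 264523.
Optimal order: (L₁((L₂L₃)L₄)) with cost 264523.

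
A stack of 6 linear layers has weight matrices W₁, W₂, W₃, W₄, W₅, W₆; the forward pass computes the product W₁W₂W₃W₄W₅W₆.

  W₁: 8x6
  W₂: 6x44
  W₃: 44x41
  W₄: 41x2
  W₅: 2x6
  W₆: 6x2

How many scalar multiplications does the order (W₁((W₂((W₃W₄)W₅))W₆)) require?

(W₃W₄): 44×41 by 41×2 → 44×2, cost 44·41·2 = 3608
((W₃W₄)W₅): 44×2 by 2×6 → 44×6, cost 44·2·6 = 528; cumulative 4136
(W₂((W₃W₄)W₅)): 6×44 by 44×6 → 6×6, cost 6·44·6 = 1584; cumulative 5720
((W₂((W₃W₄)W₅))W₆): 6×6 by 6×2 → 6×2, cost 6·6·2 = 72; cumulative 5792
(W₁((W₂((W₃W₄)W₅))W₆)): 8×6 by 6×2 → 8×2, cost 8·6·2 = 96; cumulative 5888
Total: 5888 scalar multiplications.

5888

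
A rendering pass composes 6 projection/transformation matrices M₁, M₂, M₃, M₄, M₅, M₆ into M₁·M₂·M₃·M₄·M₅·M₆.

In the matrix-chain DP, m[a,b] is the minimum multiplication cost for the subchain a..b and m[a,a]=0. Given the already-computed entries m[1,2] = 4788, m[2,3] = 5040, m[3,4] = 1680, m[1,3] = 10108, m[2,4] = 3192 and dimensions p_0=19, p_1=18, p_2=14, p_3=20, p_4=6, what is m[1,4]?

5244

m[1,4] = min over k∈[1,3] of m[1,k]+m[k+1,4]+p_{0}·p_k·p_{4}.
k=1: 0 + 3192 + 19·18·6 = 5244; k=2: 4788 + 1680 + 19·14·6 = 8064; k=3: 10108 + 0 + 19·20·6 = 12388.
Minimum: 5244 at k=1.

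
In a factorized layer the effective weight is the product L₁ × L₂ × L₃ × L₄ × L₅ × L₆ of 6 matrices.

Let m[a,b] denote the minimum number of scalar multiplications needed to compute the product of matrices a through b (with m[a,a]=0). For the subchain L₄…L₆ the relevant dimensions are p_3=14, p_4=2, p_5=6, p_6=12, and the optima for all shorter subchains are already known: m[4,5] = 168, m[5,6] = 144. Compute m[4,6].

m[4,6] = min over k∈[4,5] of m[4,k]+m[k+1,6]+p_{3}·p_k·p_{6}.
k=4: 0 + 144 + 14·2·12 = 480; k=5: 168 + 0 + 14·6·12 = 1176.
Minimum: 480 at k=4.

480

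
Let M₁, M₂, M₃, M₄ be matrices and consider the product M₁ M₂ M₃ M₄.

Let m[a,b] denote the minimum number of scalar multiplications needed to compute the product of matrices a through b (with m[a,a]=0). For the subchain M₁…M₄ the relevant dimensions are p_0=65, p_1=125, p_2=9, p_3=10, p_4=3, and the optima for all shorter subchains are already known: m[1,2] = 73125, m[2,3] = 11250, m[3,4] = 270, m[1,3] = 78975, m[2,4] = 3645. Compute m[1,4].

28020

m[1,4] = min over k∈[1,3] of m[1,k]+m[k+1,4]+p_{0}·p_k·p_{4}.
k=1: 0 + 3645 + 65·125·3 = 28020; k=2: 73125 + 270 + 65·9·3 = 75150; k=3: 78975 + 0 + 65·10·3 = 80925.
Minimum: 28020 at k=1.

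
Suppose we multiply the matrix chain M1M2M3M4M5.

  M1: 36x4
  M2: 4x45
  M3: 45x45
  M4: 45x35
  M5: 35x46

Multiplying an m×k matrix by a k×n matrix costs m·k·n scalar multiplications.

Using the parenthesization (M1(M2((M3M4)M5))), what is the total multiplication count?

(M3M4): 45×45 by 45×35 → 45×35, cost 45·45·35 = 70875
((M3M4)M5): 45×35 by 35×46 → 45×46, cost 45·35·46 = 72450; cumulative 143325
(M2((M3M4)M5)): 4×45 by 45×46 → 4×46, cost 4·45·46 = 8280; cumulative 151605
(M1(M2((M3M4)M5))): 36×4 by 4×46 → 36×46, cost 36·4·46 = 6624; cumulative 158229
Total: 158229 scalar multiplications.

158229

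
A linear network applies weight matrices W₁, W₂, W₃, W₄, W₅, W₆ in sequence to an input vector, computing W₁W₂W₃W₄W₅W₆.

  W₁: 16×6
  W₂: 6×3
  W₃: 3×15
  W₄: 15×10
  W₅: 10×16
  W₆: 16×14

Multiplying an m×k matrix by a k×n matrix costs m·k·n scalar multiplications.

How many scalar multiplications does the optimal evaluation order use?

2562

Adjacent pairs: W₁W₂ = 16·6·3 = 288; W₂W₃ = 6·3·15 = 270; W₃W₄ = 3·15·10 = 450; W₄W₅ = 15·10·16 = 2400; W₅W₆ = 10·16·14 = 2240.
Length 3: W₁..W₃: k=1: 0+270+16·6·15=1710; k=2: 288+0+16·3·15=1008 → min 1008 | W₂..W₄: k=2: 0+450+6·3·10=630; k=3: 270+0+6·15·10=1170 → min 630 | W₃..W₅: k=3: 0+2400+3·15·16=3120; k=4: 450+0+3·10·16=930 → min 930 | W₄..W₆: k=4: 0+2240+15·10·14=4340; k=5: 2400+0+15·16·14=5760 → min 4340.
Length 4: W₁..W₄: k=1: 0+630+16·6·10=1590; k=2: 288+450+16·3·10=1218; k=3: 1008+0+16·15·10=3408 → min 1218 | W₂..W₅: k=2: 0+930+6·3·16=1218; k=3: 270+2400+6·15·16=4110; k=4: 630+0+6·10·16=1590 → min 1218 | W₃..W₆: k=3: 0+4340+3·15·14=4970; k=4: 450+2240+3·10·14=3110; k=5: 930+0+3·16·14=1602 → min 1602.
Length 5: W₁..W₅: k=1: 0+1218+16·6·16=2754; k=2: 288+930+16·3·16=1986; k=3: 1008+2400+16·15·16=7248; k=4: 1218+0+16·10·16=3778 → min 1986 | W₂..W₆: k=2: 0+1602+6·3·14=1854; k=3: 270+4340+6·15·14=5870; k=4: 630+2240+6·10·14=3710; k=5: 1218+0+6·16·14=2562 → min 1854.
Length 6: W₁..W₆: k=1: 0+1854+16·6·14=3198; k=2: 288+1602+16·3·14=2562; k=3: 1008+4340+16·15·14=8708; k=4: 1218+2240+16·10·14=5698; k=5: 1986+0+16·16·14=5570 → min 2562.
Optimal order: ((W₁W₂)(((W₃W₄)W₅)W₆)) with cost 2562.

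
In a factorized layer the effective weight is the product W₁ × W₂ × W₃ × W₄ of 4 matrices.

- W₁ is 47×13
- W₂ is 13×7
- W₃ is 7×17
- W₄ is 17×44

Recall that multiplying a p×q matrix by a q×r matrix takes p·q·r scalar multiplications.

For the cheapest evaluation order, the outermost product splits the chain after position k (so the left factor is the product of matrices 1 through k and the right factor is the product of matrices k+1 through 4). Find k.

2

Adjacent pairs: W₁W₂ = 47·13·7 = 4277; W₂W₃ = 13·7·17 = 1547; W₃W₄ = 7·17·44 = 5236.
Length 3: W₁..W₃: k=1: 0+1547+47·13·17=11934; k=2: 4277+0+47·7·17=9870 → min 9870 | W₂..W₄: k=2: 0+5236+13·7·44=9240; k=3: 1547+0+13·17·44=11271 → min 9240.
Top-level splits: k=1: (W₁..W₁)·(W₂..W₄) → 0+9240+47·13·44 = 36124; k=2: (W₁..W₂)·(W₃..W₄) → 4277+5236+47·7·44 = 23989; k=3: (W₁..W₃)·(W₄..W₄) → 9870+0+47·17·44 = 45026.
Best split is after W₂, i.e. k = 2.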